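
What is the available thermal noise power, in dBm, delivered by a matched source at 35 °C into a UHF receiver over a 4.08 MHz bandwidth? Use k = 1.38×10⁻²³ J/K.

T = 35 °C + 273.15 = 308.15 K
P_n = kTB = 1.38×10⁻²³ × 308.15 × 4.08×10⁶ = 1.74×10⁻¹⁴ W
In dBm: 10 log₁₀(1.74×10⁻¹⁴ / 10⁻³) = −107.6 dBm

−107.6 dBm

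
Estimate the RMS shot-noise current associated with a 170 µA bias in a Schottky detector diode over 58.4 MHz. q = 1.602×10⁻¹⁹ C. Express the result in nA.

I_n = √(2qI·B)
2qI·B = 2 × 1.602×10⁻¹⁹ × 1.70×10⁻⁴ × 5.84×10⁷ = 3.18×10⁻¹⁵ A²
I_n = √(3.18×10⁻¹⁵) = 5.64×10⁻⁸ A = 56.4 nA

56.4 nA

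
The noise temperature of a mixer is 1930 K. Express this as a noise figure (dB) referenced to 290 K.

8.84 dB

F = 1 + T_e/T₀ = 1 + 1930/290 = 7.65517
NF = 10 log₁₀(7.65517) = 8.84 dB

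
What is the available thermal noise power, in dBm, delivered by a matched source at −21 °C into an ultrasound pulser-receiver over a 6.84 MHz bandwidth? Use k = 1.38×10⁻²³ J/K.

−106.2 dBm

T = −21 °C + 273.15 = 252.15 K
P_n = kTB = 1.38×10⁻²³ × 252.15 × 6.84×10⁶ = 2.38×10⁻¹⁴ W
In dBm: 10 log₁₀(2.38×10⁻¹⁴ / 10⁻³) = −106.2 dBm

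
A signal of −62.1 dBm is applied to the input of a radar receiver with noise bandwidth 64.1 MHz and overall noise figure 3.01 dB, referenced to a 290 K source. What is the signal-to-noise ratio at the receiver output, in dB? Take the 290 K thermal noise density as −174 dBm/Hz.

Noise floor: N = −174 + 10 log₁₀(B) + NF
10 log₁₀(6.41×10⁷) = 78.07 dB
N = −174 + 78.07 + 3.01 = −92.92 dBm
SNR = P_sig − N = −62.1 − (−92.92) = 30.82 dB → 30.8 dB

30.8 dB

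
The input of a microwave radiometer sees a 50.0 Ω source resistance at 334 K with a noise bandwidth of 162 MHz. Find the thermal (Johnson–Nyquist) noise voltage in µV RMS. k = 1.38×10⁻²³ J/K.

12.2 µV

V_n = √(4kTRB)
4kTRB = 4 × 1.38×10⁻²³ × 334 × 5.00×10¹ × 1.62×10⁸ = 1.49×10⁻¹⁰ V²
V_n = √(1.49×10⁻¹⁰) = 1.22×10⁻⁵ V = 12.2 µV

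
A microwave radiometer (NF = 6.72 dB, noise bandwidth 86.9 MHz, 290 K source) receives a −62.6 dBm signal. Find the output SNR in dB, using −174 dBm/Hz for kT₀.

25.3 dB

Noise floor: N = −174 + 10 log₁₀(B) + NF
10 log₁₀(8.69×10⁷) = 79.39 dB
N = −174 + 79.39 + 6.72 = −87.89 dBm
SNR = P_sig − N = −62.6 − (−87.89) = 25.29 dB → 25.3 dB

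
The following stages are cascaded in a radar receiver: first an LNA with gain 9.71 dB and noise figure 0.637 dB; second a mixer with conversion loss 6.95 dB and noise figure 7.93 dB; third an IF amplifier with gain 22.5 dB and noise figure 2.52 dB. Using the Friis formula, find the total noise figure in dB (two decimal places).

3.29 dB

Convert to linear (a loss of L dB is a gain of −L dB): F_i = 10^(NF_i/10), G_i = 10^(G_i,dB/10)
  Stage 1: F_1 = 10^(0.637/10) = 1.158, G_1 = 10^(9.71/10) = 9.354
  Stage 2: F_2 = 10^(7.93/10) = 6.209, G_2 = 10^(−6.95/10) = 0.2018
  Stage 3: F_3 = 10^(2.52/10) = 1.786, G_3 = 10^(22.5/10) = 177.8
Friis cascade:
  F = 1.158 + (6.209 − 1)/9.354 + (1.786 − 1)/1.888 = 2.131
NF = 10 log₁₀(2.131) = 3.29 dB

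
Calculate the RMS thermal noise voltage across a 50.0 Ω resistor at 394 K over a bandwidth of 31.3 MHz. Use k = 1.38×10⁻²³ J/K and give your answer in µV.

5.83 µV

V_n = √(4kTRB)
4kTRB = 4 × 1.38×10⁻²³ × 394 × 5.00×10¹ × 3.13×10⁷ = 3.40×10⁻¹¹ V²
V_n = √(3.40×10⁻¹¹) = 5.83×10⁻⁶ V = 5.83 µV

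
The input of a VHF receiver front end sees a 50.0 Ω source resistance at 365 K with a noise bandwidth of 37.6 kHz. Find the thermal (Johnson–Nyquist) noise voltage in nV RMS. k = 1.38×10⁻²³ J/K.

195 nV

V_n = √(4kTRB)
4kTRB = 4 × 1.38×10⁻²³ × 365 × 5.00×10¹ × 3.76×10⁴ = 3.79×10⁻¹⁴ V²
V_n = √(3.79×10⁻¹⁴) = 1.95×10⁻⁷ V = 195 nV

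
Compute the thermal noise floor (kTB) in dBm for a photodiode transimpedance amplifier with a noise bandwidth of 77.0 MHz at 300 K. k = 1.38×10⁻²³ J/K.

P_n = kTB = 1.38×10⁻²³ × 300 × 7.70×10⁷ = 3.19×10⁻¹³ W
In dBm: 10 log₁₀(3.19×10⁻¹³ / 10⁻³) = −95.0 dBm

−95.0 dBm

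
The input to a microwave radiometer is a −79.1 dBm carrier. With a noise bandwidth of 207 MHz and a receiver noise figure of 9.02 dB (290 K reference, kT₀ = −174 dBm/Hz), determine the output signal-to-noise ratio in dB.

Noise floor: N = −174 + 10 log₁₀(B) + NF
10 log₁₀(2.07×10⁸) = 83.16 dB
N = −174 + 83.16 + 9.02 = −81.82 dBm
SNR = P_sig − N = −79.1 − (−81.82) = 2.72 dB → 2.7 dB

2.7 dB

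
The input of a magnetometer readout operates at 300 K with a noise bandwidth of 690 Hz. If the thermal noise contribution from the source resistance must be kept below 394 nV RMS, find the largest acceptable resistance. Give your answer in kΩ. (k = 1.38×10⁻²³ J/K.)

13.6 kΩ

Johnson–Nyquist: V_n = √(4kTRB) ⇒ R = V_n² / (4kTB)
4kTB = 4 × 1.38×10⁻²³ × 300 × 6.90×10² = 1.14×10⁻¹⁷
R = (3.94×10⁻⁷)² / 1.14×10⁻¹⁷ = 1.36×10⁴ Ω = 13.6 kΩ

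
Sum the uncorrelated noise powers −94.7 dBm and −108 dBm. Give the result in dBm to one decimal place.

Convert to linear, add, convert back:
P₁ = 3.39×10⁻¹³ W, P₂ = 1.58×10⁻¹⁴ W
P_tot = 3.55×10⁻¹³ W → 10 log₁₀(P_tot / 10⁻³) = −94.5 dBm

−94.5 dBm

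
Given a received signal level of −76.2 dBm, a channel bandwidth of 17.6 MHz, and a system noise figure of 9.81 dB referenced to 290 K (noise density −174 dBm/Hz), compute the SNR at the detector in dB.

15.5 dB

Noise floor: N = −174 + 10 log₁₀(B) + NF
10 log₁₀(1.76×10⁷) = 72.46 dB
N = −174 + 72.46 + 9.81 = −91.73 dBm
SNR = P_sig − N = −76.2 − (−91.73) = 15.53 dB → 15.5 dB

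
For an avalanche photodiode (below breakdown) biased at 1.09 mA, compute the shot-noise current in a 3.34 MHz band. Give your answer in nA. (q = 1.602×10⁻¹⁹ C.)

I_n = √(2qI·B)
2qI·B = 2 × 1.602×10⁻¹⁹ × 1.09×10⁻³ × 3.34×10⁶ = 1.17×10⁻¹⁵ A²
I_n = √(1.17×10⁻¹⁵) = 3.42×10⁻⁸ A = 34.2 nA

34.2 nA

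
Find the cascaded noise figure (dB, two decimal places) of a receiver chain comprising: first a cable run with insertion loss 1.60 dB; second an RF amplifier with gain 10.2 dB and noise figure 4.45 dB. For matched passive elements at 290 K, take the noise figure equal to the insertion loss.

6.05 dB

Convert to linear (a loss of L dB is a gain of −L dB): F_i = 10^(NF_i/10), G_i = 10^(G_i,dB/10)
  Stage 1: F_1 = 10^(1.60/10) = 1.445, G_1 = 10^(−1.60/10) = 0.6918
  Stage 2: F_2 = 10^(4.45/10) = 2.786, G_2 = 10^(10.2/10) = 10.47
Friis cascade:
  F = 1.445 + (2.786 − 1)/0.6918 = 4.027
NF = 10 log₁₀(4.027) = 6.05 dB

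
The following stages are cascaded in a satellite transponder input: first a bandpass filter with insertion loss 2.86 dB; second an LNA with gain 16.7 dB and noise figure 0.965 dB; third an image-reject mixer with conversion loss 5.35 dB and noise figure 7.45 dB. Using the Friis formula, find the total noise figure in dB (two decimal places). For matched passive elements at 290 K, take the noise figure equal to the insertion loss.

4.15 dB

Convert to linear (a loss of L dB is a gain of −L dB): F_i = 10^(NF_i/10), G_i = 10^(G_i,dB/10)
  Stage 1: F_1 = 10^(2.86/10) = 1.932, G_1 = 10^(−2.86/10) = 0.5176
  Stage 2: F_2 = 10^(0.965/10) = 1.249, G_2 = 10^(16.7/10) = 46.77
  Stage 3: F_3 = 10^(7.45/10) = 5.559, G_3 = 10^(−5.35/10) = 0.2917
Friis cascade:
  F = 1.932 + (1.249 − 1)/0.5176 + (5.559 − 1)/24.21 = 2.601
NF = 10 log₁₀(2.601) = 4.15 dB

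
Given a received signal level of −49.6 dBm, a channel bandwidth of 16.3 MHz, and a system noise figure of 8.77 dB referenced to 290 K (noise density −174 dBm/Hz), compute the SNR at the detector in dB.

Noise floor: N = −174 + 10 log₁₀(B) + NF
10 log₁₀(1.63×10⁷) = 72.12 dB
N = −174 + 72.12 + 8.77 = −93.11 dBm
SNR = P_sig − N = −49.6 − (−93.11) = 43.51 dB → 43.5 dB

43.5 dB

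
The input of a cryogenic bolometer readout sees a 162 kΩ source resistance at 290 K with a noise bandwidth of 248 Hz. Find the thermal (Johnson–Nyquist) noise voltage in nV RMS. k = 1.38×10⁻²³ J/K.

V_n = √(4kTRB)
4kTRB = 4 × 1.38×10⁻²³ × 290 × 1.62×10⁵ × 2.48×10² = 6.43×10⁻¹³ V²
V_n = √(6.43×10⁻¹³) = 8.02×10⁻⁷ V = 802 nV

802 nV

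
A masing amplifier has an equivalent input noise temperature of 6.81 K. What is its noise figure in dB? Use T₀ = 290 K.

0.101 dB

F = 1 + T_e/T₀ = 1 + 6.81/290 = 1.02348
NF = 10 log₁₀(1.02348) = 0.101 dB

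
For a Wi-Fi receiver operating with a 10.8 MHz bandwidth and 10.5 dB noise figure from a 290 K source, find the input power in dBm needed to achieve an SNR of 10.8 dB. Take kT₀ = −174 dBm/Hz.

−82.4 dBm

Sensitivity = −174 + 10 log₁₀(B) + NF + SNR_min
= −174 + 70.33 + 10.5 + 10.8
= −82.37 dBm → −82.4 dBm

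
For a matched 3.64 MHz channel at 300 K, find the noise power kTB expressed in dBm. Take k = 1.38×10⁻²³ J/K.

−108.2 dBm

P_n = kTB = 1.38×10⁻²³ × 300 × 3.64×10⁶ = 1.51×10⁻¹⁴ W
In dBm: 10 log₁₀(1.51×10⁻¹⁴ / 10⁻³) = −108.2 dBm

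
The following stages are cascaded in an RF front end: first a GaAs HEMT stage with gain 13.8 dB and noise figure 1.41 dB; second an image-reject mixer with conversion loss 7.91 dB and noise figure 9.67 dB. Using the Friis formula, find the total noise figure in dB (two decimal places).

2.38 dB

Convert to linear (a loss of L dB is a gain of −L dB): F_i = 10^(NF_i/10), G_i = 10^(G_i,dB/10)
  Stage 1: F_1 = 10^(1.41/10) = 1.384, G_1 = 10^(13.8/10) = 23.99
  Stage 2: F_2 = 10^(9.67/10) = 9.268, G_2 = 10^(−7.91/10) = 0.1618
Friis cascade:
  F = 1.384 + (9.268 − 1)/23.99 = 1.728
NF = 10 log₁₀(1.728) = 2.38 dB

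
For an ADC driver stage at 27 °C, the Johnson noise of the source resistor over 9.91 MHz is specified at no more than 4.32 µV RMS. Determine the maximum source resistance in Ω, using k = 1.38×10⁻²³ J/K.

T = 27 °C + 273.15 = 300.15 K
Johnson–Nyquist: V_n = √(4kTRB) ⇒ R = V_n² / (4kTB)
4kTB = 4 × 1.38×10⁻²³ × 300.15 × 9.91×10⁶ = 1.64×10⁻¹³
R = (4.32×10⁻⁶)² / 1.64×10⁻¹³ = 1.14×10² Ω = 114 Ω

114 Ω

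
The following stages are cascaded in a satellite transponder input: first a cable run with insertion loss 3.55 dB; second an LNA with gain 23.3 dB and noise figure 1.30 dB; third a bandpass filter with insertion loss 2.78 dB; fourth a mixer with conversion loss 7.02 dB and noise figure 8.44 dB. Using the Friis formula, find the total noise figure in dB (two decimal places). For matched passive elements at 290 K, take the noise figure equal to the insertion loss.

Convert to linear (a loss of L dB is a gain of −L dB): F_i = 10^(NF_i/10), G_i = 10^(G_i,dB/10)
  Stage 1: F_1 = 10^(3.55/10) = 2.265, G_1 = 10^(−3.55/10) = 0.4416
  Stage 2: F_2 = 10^(1.30/10) = 1.349, G_2 = 10^(23.3/10) = 213.8
  Stage 3: F_3 = 10^(2.78/10) = 1.897, G_3 = 10^(−2.78/10) = 0.5272
  Stage 4: F_4 = 10^(8.44/10) = 6.982, G_4 = 10^(−7.02/10) = 0.1986
Friis cascade:
  F = 2.265 + (1.349 − 1)/0.4416 + (1.897 − 1)/94.41 + (6.982 − 1)/49.77 = 3.185
NF = 10 log₁₀(3.185) = 5.03 dB

5.03 dB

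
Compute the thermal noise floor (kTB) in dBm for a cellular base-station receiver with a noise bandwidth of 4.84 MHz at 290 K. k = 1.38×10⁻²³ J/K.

−107.1 dBm

P_n = kTB = 1.38×10⁻²³ × 290 × 4.84×10⁶ = 1.94×10⁻¹⁴ W
In dBm: 10 log₁₀(1.94×10⁻¹⁴ / 10⁻³) = −107.1 dBm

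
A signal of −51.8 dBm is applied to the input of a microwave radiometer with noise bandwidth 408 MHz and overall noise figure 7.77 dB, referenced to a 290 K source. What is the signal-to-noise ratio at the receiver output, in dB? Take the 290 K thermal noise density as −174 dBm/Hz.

Noise floor: N = −174 + 10 log₁₀(B) + NF
10 log₁₀(4.08×10⁸) = 86.11 dB
N = −174 + 86.11 + 7.77 = −80.12 dBm
SNR = P_sig − N = −51.8 − (−80.12) = 28.32 dB → 28.3 dB

28.3 dB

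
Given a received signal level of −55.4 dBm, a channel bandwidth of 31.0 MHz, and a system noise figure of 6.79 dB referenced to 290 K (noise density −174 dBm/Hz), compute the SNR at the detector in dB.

36.9 dB

Noise floor: N = −174 + 10 log₁₀(B) + NF
10 log₁₀(3.10×10⁷) = 74.91 dB
N = −174 + 74.91 + 6.79 = −92.30 dBm
SNR = P_sig − N = −55.4 − (−92.30) = 36.90 dB → 36.9 dB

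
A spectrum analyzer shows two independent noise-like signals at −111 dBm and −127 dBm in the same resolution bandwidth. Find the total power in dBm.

−110.9 dBm

Convert to linear, add, convert back:
P₁ = 7.94×10⁻¹⁵ W, P₂ = 2.00×10⁻¹⁶ W
P_tot = 8.14×10⁻¹⁵ W → 10 log₁₀(P_tot / 10⁻³) = −110.9 dBm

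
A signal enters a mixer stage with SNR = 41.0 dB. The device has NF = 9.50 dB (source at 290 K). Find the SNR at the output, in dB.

By definition F = SNR_in/SNR_out, so in dB: SNR_out = SNR_in − NF
SNR_out = 41.0 − 9.50 = 31.50 dB

31.50 dB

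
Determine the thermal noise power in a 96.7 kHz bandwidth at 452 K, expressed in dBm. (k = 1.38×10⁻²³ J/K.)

P_n = kTB = 1.38×10⁻²³ × 452 × 9.67×10⁴ = 6.03×10⁻¹⁶ W
In dBm: 10 log₁₀(6.03×10⁻¹⁶ / 10⁻³) = −122.2 dBm

−122.2 dBm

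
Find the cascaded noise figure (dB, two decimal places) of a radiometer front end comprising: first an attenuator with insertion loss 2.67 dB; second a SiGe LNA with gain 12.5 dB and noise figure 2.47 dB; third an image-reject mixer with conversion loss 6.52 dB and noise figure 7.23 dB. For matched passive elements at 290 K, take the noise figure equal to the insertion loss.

5.70 dB

Convert to linear (a loss of L dB is a gain of −L dB): F_i = 10^(NF_i/10), G_i = 10^(G_i,dB/10)
  Stage 1: F_1 = 10^(2.67/10) = 1.849, G_1 = 10^(−2.67/10) = 0.5408
  Stage 2: F_2 = 10^(2.47/10) = 1.766, G_2 = 10^(12.5/10) = 17.78
  Stage 3: F_3 = 10^(7.23/10) = 5.284, G_3 = 10^(−6.52/10) = 0.2228
Friis cascade:
  F = 1.849 + (1.766 − 1)/0.5408 + (5.284 − 1)/9.616 = 3.711
NF = 10 log₁₀(3.711) = 5.70 dB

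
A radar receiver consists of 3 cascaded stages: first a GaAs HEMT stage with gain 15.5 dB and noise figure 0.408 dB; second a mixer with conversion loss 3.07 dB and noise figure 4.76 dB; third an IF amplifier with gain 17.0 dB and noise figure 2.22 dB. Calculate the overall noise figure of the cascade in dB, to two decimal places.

0.77 dB

Convert to linear (a loss of L dB is a gain of −L dB): F_i = 10^(NF_i/10), G_i = 10^(G_i,dB/10)
  Stage 1: F_1 = 10^(0.408/10) = 1.098, G_1 = 10^(15.5/10) = 35.48
  Stage 2: F_2 = 10^(4.76/10) = 2.992, G_2 = 10^(−3.07/10) = 0.4932
  Stage 3: F_3 = 10^(2.22/10) = 1.667, G_3 = 10^(17.0/10) = 50.12
Friis cascade:
  F = 1.098 + (2.992 − 1)/35.48 + (1.667 − 1)/17.50 = 1.193
NF = 10 log₁₀(1.193) = 0.77 dB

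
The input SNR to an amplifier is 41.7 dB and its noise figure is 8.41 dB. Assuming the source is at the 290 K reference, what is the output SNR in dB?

By definition F = SNR_in/SNR_out, so in dB: SNR_out = SNR_in − NF
SNR_out = 41.7 − 8.41 = 33.29 dB

33.29 dB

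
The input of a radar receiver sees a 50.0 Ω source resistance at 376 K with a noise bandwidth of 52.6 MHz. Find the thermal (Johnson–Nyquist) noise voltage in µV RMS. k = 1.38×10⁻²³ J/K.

V_n = √(4kTRB)
4kTRB = 4 × 1.38×10⁻²³ × 376 × 5.00×10¹ × 5.26×10⁷ = 5.46×10⁻¹¹ V²
V_n = √(5.46×10⁻¹¹) = 7.39×10⁻⁶ V = 7.39 µV

7.39 µV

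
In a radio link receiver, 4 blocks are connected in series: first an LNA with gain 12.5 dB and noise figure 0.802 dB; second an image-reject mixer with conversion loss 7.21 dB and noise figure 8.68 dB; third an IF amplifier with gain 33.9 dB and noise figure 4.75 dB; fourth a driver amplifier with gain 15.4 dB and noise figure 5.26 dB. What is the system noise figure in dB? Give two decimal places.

3.32 dB

Convert to linear (a loss of L dB is a gain of −L dB): F_i = 10^(NF_i/10), G_i = 10^(G_i,dB/10)
  Stage 1: F_1 = 10^(0.802/10) = 1.203, G_1 = 10^(12.5/10) = 17.78
  Stage 2: F_2 = 10^(8.68/10) = 7.379, G_2 = 10^(−7.21/10) = 0.1901
  Stage 3: F_3 = 10^(4.75/10) = 2.985, G_3 = 10^(33.9/10) = 2455
  Stage 4: F_4 = 10^(5.26/10) = 3.357, G_4 = 10^(15.4/10) = 34.67
Friis cascade:
  F = 1.203 + (7.379 − 1)/17.78 + (2.985 − 1)/3.381 + (3.357 − 1)/8299 = 2.149
NF = 10 log₁₀(2.149) = 3.32 dB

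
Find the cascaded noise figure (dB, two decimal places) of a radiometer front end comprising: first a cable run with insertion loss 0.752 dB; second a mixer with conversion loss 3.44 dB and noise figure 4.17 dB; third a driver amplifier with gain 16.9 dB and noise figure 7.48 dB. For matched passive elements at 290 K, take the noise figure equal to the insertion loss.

11.81 dB

Convert to linear (a loss of L dB is a gain of −L dB): F_i = 10^(NF_i/10), G_i = 10^(G_i,dB/10)
  Stage 1: F_1 = 10^(0.752/10) = 1.189, G_1 = 10^(−0.752/10) = 0.8410
  Stage 2: F_2 = 10^(4.17/10) = 2.612, G_2 = 10^(−3.44/10) = 0.4529
  Stage 3: F_3 = 10^(7.48/10) = 5.598, G_3 = 10^(16.9/10) = 48.98
Friis cascade:
  F = 1.189 + (2.612 − 1)/0.8410 + (5.598 − 1)/0.3809 = 15.18
NF = 10 log₁₀(15.18) = 11.81 dB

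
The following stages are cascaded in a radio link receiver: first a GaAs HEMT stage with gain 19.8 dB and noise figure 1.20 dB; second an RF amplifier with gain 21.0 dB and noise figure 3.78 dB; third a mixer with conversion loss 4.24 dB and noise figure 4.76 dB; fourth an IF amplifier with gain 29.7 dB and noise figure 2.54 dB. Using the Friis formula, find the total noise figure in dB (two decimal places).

1.25 dB

Convert to linear (a loss of L dB is a gain of −L dB): F_i = 10^(NF_i/10), G_i = 10^(G_i,dB/10)
  Stage 1: F_1 = 10^(1.20/10) = 1.318, G_1 = 10^(19.8/10) = 95.50
  Stage 2: F_2 = 10^(3.78/10) = 2.388, G_2 = 10^(21.0/10) = 125.9
  Stage 3: F_3 = 10^(4.76/10) = 2.992, G_3 = 10^(−4.24/10) = 0.3767
  Stage 4: F_4 = 10^(2.54/10) = 1.795, G_4 = 10^(29.7/10) = 933.3
Friis cascade:
  F = 1.318 + (2.388 − 1)/95.50 + (2.992 − 1)/1.202×10⁴ + (1.795 − 1)/4529 = 1.333
NF = 10 log₁₀(1.333) = 1.25 dB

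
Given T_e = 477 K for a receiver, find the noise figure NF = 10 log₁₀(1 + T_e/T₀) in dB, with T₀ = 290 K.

4.22 dB

F = 1 + T_e/T₀ = 1 + 477/290 = 2.64483
NF = 10 log₁₀(2.64483) = 4.22 dB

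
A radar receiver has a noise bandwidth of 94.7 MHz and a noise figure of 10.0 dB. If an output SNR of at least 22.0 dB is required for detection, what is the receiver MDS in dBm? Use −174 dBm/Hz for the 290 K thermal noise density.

−62.2 dBm

Sensitivity = −174 + 10 log₁₀(B) + NF + SNR_min
= −174 + 79.76 + 10.0 + 22.0
= −62.24 dBm → −62.2 dBm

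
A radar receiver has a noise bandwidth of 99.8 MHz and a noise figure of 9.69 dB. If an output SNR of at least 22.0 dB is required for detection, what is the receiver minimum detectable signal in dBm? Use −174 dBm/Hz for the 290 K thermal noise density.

Sensitivity = −174 + 10 log₁₀(B) + NF + SNR_min
= −174 + 79.99 + 9.69 + 22.0
= −62.32 dBm → −62.3 dBm

−62.3 dBm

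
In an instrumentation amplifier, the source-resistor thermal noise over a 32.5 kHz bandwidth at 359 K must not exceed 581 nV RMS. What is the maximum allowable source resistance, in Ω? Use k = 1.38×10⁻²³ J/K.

Johnson–Nyquist: V_n = √(4kTRB) ⇒ R = V_n² / (4kTB)
4kTB = 4 × 1.38×10⁻²³ × 359 × 3.25×10⁴ = 6.44×10⁻¹⁶
R = (5.81×10⁻⁷)² / 6.44×10⁻¹⁶ = 5.24×10² Ω = 524 Ω

524 Ω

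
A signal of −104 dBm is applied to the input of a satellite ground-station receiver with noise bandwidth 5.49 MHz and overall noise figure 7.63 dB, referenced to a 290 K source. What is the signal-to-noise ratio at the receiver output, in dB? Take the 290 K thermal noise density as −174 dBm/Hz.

−5.0 dB

Noise floor: N = −174 + 10 log₁₀(B) + NF
10 log₁₀(5.49×10⁶) = 67.4 dB
N = −174 + 67.4 + 7.63 = −98.97 dBm
SNR = P_sig − N = −104 − (−98.97) = −5.03 dB → −5.0 dB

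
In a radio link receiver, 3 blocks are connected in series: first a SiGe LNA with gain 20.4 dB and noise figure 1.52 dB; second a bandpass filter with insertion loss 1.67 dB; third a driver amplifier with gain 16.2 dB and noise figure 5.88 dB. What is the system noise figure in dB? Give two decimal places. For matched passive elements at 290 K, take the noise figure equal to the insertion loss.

Convert to linear (a loss of L dB is a gain of −L dB): F_i = 10^(NF_i/10), G_i = 10^(G_i,dB/10)
  Stage 1: F_1 = 10^(1.52/10) = 1.419, G_1 = 10^(20.4/10) = 109.6
  Stage 2: F_2 = 10^(1.67/10) = 1.469, G_2 = 10^(−1.67/10) = 0.6808
  Stage 3: F_3 = 10^(5.88/10) = 3.873, G_3 = 10^(16.2/10) = 41.69
Friis cascade:
  F = 1.419 + (1.469 − 1)/109.6 + (3.873 − 1)/74.64 = 1.462
NF = 10 log₁₀(1.462) = 1.65 dB

1.65 dB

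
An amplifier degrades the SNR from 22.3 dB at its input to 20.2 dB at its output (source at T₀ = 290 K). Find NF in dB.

2.1 dB

NF (dB) = SNR_in(dB) − SNR_out(dB) when the source is at T₀
NF = 22.3 − 20.2 = 2.1 dB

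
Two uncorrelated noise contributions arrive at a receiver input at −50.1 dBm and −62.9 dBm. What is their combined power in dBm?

−49.9 dBm

Convert to linear, add, convert back:
P₁ = 9.77×10⁻⁹ W, P₂ = 5.13×10⁻¹⁰ W
P_tot = 1.03×10⁻⁸ W → 10 log₁₀(P_tot / 10⁻³) = −49.9 dBm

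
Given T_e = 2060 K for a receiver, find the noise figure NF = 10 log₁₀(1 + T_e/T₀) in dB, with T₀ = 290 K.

F = 1 + T_e/T₀ = 1 + 2060/290 = 8.10345
NF = 10 log₁₀(8.10345) = 9.09 dB

9.09 dB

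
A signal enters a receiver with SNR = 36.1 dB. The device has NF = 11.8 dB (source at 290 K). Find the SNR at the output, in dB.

By definition F = SNR_in/SNR_out, so in dB: SNR_out = SNR_in − NF
SNR_out = 36.1 − 11.8 = 24.3 dB

24.3 dB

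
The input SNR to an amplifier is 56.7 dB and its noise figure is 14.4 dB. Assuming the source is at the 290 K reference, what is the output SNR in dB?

42.3 dB

By definition F = SNR_in/SNR_out, so in dB: SNR_out = SNR_in − NF
SNR_out = 56.7 − 14.4 = 42.3 dB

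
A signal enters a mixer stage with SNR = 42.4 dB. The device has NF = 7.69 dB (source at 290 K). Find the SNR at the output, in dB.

By definition F = SNR_in/SNR_out, so in dB: SNR_out = SNR_in − NF
SNR_out = 42.4 − 7.69 = 34.71 dB

34.71 dB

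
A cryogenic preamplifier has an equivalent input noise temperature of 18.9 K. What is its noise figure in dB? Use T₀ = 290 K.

F = 1 + T_e/T₀ = 1 + 18.9/290 = 1.06517
NF = 10 log₁₀(1.06517) = 0.274 dB

0.274 dB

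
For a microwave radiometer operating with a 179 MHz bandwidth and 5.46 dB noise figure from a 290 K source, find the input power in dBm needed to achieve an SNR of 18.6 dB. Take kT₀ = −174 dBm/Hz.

−67.4 dBm

Sensitivity = −174 + 10 log₁₀(B) + NF + SNR_min
= −174 + 82.53 + 5.46 + 18.6
= −67.41 dBm → −67.4 dBm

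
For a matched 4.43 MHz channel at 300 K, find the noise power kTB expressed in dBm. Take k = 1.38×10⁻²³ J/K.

−107.4 dBm

P_n = kTB = 1.38×10⁻²³ × 300 × 4.43×10⁶ = 1.83×10⁻¹⁴ W
In dBm: 10 log₁₀(1.83×10⁻¹⁴ / 10⁻³) = −107.4 dBm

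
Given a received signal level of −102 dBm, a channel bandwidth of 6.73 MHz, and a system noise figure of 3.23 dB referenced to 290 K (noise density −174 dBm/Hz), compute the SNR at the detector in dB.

0.5 dB

Noise floor: N = −174 + 10 log₁₀(B) + NF
10 log₁₀(6.73×10⁶) = 68.28 dB
N = −174 + 68.28 + 3.23 = −102.49 dBm
SNR = P_sig − N = −102 − (−102.49) = 0.49 dB → 0.5 dB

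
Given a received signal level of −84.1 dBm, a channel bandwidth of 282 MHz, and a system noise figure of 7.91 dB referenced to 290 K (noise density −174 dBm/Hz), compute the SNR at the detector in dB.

−2.5 dB

Noise floor: N = −174 + 10 log₁₀(B) + NF
10 log₁₀(2.82×10⁸) = 84.5 dB
N = −174 + 84.5 + 7.91 = −81.59 dBm
SNR = P_sig − N = −84.1 − (−81.59) = −2.51 dB → −2.5 dB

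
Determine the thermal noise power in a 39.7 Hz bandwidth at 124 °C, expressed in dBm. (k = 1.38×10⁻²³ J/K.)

T = 124 °C + 273.15 = 397.15 K
P_n = kTB = 1.38×10⁻²³ × 397.15 × 3.97×10¹ = 2.18×10⁻¹⁹ W
In dBm: 10 log₁₀(2.18×10⁻¹⁹ / 10⁻³) = −156.6 dBm

−156.6 dBm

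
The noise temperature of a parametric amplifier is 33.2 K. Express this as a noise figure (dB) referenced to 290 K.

F = 1 + T_e/T₀ = 1 + 33.2/290 = 1.11448
NF = 10 log₁₀(1.11448) = 0.471 dB

0.471 dB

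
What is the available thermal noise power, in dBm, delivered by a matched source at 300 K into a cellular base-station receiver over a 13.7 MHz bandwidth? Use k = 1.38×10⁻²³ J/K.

P_n = kTB = 1.38×10⁻²³ × 300 × 1.37×10⁷ = 5.67×10⁻¹⁴ W
In dBm: 10 log₁₀(5.67×10⁻¹⁴ / 10⁻³) = −102.5 dBm

−102.5 dBm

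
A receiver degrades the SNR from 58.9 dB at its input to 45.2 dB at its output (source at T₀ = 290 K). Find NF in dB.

NF (dB) = SNR_in(dB) − SNR_out(dB) when the source is at T₀
NF = 58.9 − 45.2 = 13.7 dB

13.7 dB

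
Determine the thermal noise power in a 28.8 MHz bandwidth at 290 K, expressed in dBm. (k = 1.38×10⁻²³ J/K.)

P_n = kTB = 1.38×10⁻²³ × 290 × 2.88×10⁷ = 1.15×10⁻¹³ W
In dBm: 10 log₁₀(1.15×10⁻¹³ / 10⁻³) = −99.4 dBm

−99.4 dBm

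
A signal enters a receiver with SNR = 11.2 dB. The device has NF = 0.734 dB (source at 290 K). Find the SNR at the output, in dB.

By definition F = SNR_in/SNR_out, so in dB: SNR_out = SNR_in − NF
SNR_out = 11.2 − 0.734 = 10.466 dB

10.466 dB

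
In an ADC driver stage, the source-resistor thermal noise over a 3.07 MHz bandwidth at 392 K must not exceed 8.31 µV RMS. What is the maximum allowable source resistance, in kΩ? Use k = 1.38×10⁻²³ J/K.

1.04 kΩ

Johnson–Nyquist: V_n = √(4kTRB) ⇒ R = V_n² / (4kTB)
4kTB = 4 × 1.38×10⁻²³ × 392 × 3.07×10⁶ = 6.64×10⁻¹⁴
R = (8.31×10⁻⁶)² / 6.64×10⁻¹⁴ = 1.04×10³ Ω = 1.04 kΩ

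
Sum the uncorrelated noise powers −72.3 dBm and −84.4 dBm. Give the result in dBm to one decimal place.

Convert to linear, add, convert back:
P₁ = 5.89×10⁻¹¹ W, P₂ = 3.63×10⁻¹² W
P_tot = 6.25×10⁻¹¹ W → 10 log₁₀(P_tot / 10⁻³) = −72.0 dBm

−72.0 dBm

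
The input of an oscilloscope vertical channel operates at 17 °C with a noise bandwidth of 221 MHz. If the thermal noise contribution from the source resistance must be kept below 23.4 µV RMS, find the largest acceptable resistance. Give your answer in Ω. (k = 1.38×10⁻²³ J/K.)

155 Ω

T = 17 °C + 273.15 = 290.15 K
Johnson–Nyquist: V_n = √(4kTRB) ⇒ R = V_n² / (4kTB)
4kTB = 4 × 1.38×10⁻²³ × 290.15 × 2.21×10⁸ = 3.54×10⁻¹²
R = (2.34×10⁻⁵)² / 3.54×10⁻¹² = 1.55×10² Ω = 155 Ω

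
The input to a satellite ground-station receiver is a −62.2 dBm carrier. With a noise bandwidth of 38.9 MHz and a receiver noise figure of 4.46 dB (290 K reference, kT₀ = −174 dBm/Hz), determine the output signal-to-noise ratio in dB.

Noise floor: N = −174 + 10 log₁₀(B) + NF
10 log₁₀(3.89×10⁷) = 75.9 dB
N = −174 + 75.9 + 4.46 = −93.64 dBm
SNR = P_sig − N = −62.2 − (−93.64) = 31.44 dB → 31.4 dB

31.4 dB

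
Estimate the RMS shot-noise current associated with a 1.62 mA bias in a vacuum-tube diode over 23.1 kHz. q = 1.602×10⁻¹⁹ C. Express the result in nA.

3.46 nA

I_n = √(2qI·B)
2qI·B = 2 × 1.602×10⁻¹⁹ × 1.62×10⁻³ × 2.31×10⁴ = 1.20×10⁻¹⁷ A²
I_n = √(1.20×10⁻¹⁷) = 3.46×10⁻⁹ A = 3.46 nA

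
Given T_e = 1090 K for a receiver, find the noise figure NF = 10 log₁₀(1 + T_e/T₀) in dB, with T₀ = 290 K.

F = 1 + T_e/T₀ = 1 + 1090/290 = 4.75862
NF = 10 log₁₀(4.75862) = 6.77 dB

6.77 dB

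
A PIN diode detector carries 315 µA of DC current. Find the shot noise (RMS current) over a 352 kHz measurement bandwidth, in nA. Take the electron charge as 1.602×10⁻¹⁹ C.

5.96 nA

I_n = √(2qI·B)
2qI·B = 2 × 1.602×10⁻¹⁹ × 3.15×10⁻⁴ × 3.52×10⁵ = 3.55×10⁻¹⁷ A²
I_n = √(3.55×10⁻¹⁷) = 5.96×10⁻⁹ A = 5.96 nA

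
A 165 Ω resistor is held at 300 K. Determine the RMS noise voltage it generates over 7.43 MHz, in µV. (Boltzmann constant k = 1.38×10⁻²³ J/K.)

V_n = √(4kTRB)
4kTRB = 4 × 1.38×10⁻²³ × 300 × 1.65×10² × 7.43×10⁶ = 2.03×10⁻¹¹ V²
V_n = √(2.03×10⁻¹¹) = 4.51×10⁻⁶ V = 4.51 µV

4.51 µV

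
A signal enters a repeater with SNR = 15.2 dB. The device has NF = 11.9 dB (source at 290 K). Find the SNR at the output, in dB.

By definition F = SNR_in/SNR_out, so in dB: SNR_out = SNR_in − NF
SNR_out = 15.2 − 11.9 = 3.3 dB

3.3 dB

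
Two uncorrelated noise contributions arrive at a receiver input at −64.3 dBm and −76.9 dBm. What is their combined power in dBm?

−64.1 dBm

Convert to linear, add, convert back:
P₁ = 3.72×10⁻¹⁰ W, P₂ = 2.04×10⁻¹¹ W
P_tot = 3.92×10⁻¹⁰ W → 10 log₁₀(P_tot / 10⁻³) = −64.1 dBm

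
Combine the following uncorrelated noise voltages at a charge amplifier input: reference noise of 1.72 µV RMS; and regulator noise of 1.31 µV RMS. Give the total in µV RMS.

2.16 µV

Uncorrelated sources add in power (mean-square): V_tot = √(ΣV_i²)
V_tot = √[(1.72×10⁻⁶)² + (1.31×10⁻⁶)²] = 2.16×10⁻⁶ V = 2.16 µV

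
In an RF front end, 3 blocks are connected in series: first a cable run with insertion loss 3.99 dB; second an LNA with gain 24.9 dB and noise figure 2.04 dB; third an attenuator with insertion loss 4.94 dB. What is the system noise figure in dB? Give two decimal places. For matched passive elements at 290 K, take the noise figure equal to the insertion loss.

Convert to linear (a loss of L dB is a gain of −L dB): F_i = 10^(NF_i/10), G_i = 10^(G_i,dB/10)
  Stage 1: F_1 = 10^(3.99/10) = 2.506, G_1 = 10^(−3.99/10) = 0.3990
  Stage 2: F_2 = 10^(2.04/10) = 1.600, G_2 = 10^(24.9/10) = 309.0
  Stage 3: F_3 = 10^(4.94/10) = 3.119, G_3 = 10^(−4.94/10) = 0.3206
Friis cascade:
  F = 2.506 + (1.600 − 1)/0.3990 + (3.119 − 1)/123.3 = 4.026
NF = 10 log₁₀(4.026) = 6.05 dB

6.05 dB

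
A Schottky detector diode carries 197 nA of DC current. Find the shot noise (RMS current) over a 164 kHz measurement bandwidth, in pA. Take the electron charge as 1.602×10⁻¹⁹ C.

102 pA

I_n = √(2qI·B)
2qI·B = 2 × 1.602×10⁻¹⁹ × 1.97×10⁻⁷ × 1.64×10⁵ = 1.04×10⁻²⁰ A²
I_n = √(1.04×10⁻²⁰) = 1.02×10⁻¹⁰ A = 102 pA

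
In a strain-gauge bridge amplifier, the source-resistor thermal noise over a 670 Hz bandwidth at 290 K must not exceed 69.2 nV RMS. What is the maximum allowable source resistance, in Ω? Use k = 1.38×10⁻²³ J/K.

Johnson–Nyquist: V_n = √(4kTRB) ⇒ R = V_n² / (4kTB)
4kTB = 4 × 1.38×10⁻²³ × 290 × 6.70×10² = 1.07×10⁻¹⁷
R = (6.92×10⁻⁸)² / 1.07×10⁻¹⁷ = 4.46×10² Ω = 446 Ω

446 Ω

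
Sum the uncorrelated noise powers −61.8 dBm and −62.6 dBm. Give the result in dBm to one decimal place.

Convert to linear, add, convert back:
P₁ = 6.61×10⁻¹⁰ W, P₂ = 5.50×10⁻¹⁰ W
P_tot = 1.21×10⁻⁹ W → 10 log₁₀(P_tot / 10⁻³) = −59.2 dBm

−59.2 dBm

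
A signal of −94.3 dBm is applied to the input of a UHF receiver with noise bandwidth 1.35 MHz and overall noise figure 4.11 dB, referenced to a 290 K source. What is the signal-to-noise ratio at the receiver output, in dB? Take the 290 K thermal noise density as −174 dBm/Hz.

Noise floor: N = −174 + 10 log₁₀(B) + NF
10 log₁₀(1.35×10⁶) = 61.3 dB
N = −174 + 61.3 + 4.11 = −108.59 dBm
SNR = P_sig − N = −94.3 − (−108.59) = 14.29 dB → 14.3 dB

14.3 dB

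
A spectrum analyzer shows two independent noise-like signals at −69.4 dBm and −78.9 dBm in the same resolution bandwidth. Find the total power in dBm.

−68.9 dBm

Convert to linear, add, convert back:
P₁ = 1.15×10⁻¹⁰ W, P₂ = 1.29×10⁻¹¹ W
P_tot = 1.28×10⁻¹⁰ W → 10 log₁₀(P_tot / 10⁻³) = −68.9 dBm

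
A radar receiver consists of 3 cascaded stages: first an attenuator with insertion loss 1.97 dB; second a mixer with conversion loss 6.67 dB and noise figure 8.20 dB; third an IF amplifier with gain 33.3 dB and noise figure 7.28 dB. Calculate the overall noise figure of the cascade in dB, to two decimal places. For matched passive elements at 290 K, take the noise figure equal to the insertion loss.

Convert to linear (a loss of L dB is a gain of −L dB): F_i = 10^(NF_i/10), G_i = 10^(G_i,dB/10)
  Stage 1: F_1 = 10^(1.97/10) = 1.574, G_1 = 10^(−1.97/10) = 0.6353
  Stage 2: F_2 = 10^(8.20/10) = 6.607, G_2 = 10^(−6.67/10) = 0.2153
  Stage 3: F_3 = 10^(7.28/10) = 5.346, G_3 = 10^(33.3/10) = 2138
Friis cascade:
  F = 1.574 + (6.607 − 1)/0.6353 + (5.346 − 1)/0.1368 = 42.17
NF = 10 log₁₀(42.17) = 16.25 dB

16.25 dB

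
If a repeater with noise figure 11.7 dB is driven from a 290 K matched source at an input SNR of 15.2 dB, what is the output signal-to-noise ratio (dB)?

By definition F = SNR_in/SNR_out, so in dB: SNR_out = SNR_in − NF
SNR_out = 15.2 − 11.7 = 3.5 dB

3.5 dB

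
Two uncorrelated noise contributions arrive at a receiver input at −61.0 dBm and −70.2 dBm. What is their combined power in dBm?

−60.5 dBm

Convert to linear, add, convert back:
P₁ = 7.94×10⁻¹⁰ W, P₂ = 9.55×10⁻¹¹ W
P_tot = 8.90×10⁻¹⁰ W → 10 log₁₀(P_tot / 10⁻³) = −60.5 dBm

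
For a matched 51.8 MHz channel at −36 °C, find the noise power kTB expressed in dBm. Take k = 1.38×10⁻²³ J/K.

−97.7 dBm

T = −36 °C + 273.15 = 237.15 K
P_n = kTB = 1.38×10⁻²³ × 237.15 × 5.18×10⁷ = 1.70×10⁻¹³ W
In dBm: 10 log₁₀(1.70×10⁻¹³ / 10⁻³) = −97.7 dBm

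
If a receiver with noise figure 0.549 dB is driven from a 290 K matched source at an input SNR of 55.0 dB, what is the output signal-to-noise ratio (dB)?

54.451 dB

By definition F = SNR_in/SNR_out, so in dB: SNR_out = SNR_in − NF
SNR_out = 55.0 − 0.549 = 54.451 dB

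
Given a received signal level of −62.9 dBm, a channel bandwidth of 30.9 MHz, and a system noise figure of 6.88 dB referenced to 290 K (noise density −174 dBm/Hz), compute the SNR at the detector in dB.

Noise floor: N = −174 + 10 log₁₀(B) + NF
10 log₁₀(3.09×10⁷) = 74.9 dB
N = −174 + 74.9 + 6.88 = −92.22 dBm
SNR = P_sig − N = −62.9 − (−92.22) = 29.32 dB → 29.3 dB

29.3 dB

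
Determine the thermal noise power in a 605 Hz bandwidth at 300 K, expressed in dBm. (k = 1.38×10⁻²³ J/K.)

P_n = kTB = 1.38×10⁻²³ × 300 × 6.05×10² = 2.50×10⁻¹⁸ W
In dBm: 10 log₁₀(2.50×10⁻¹⁸ / 10⁻³) = −146.0 dBm

−146.0 dBm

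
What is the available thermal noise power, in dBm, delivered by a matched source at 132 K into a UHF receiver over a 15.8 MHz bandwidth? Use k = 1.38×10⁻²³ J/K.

−105.4 dBm

P_n = kTB = 1.38×10⁻²³ × 132 × 1.58×10⁷ = 2.88×10⁻¹⁴ W
In dBm: 10 log₁₀(2.88×10⁻¹⁴ / 10⁻³) = −105.4 dBm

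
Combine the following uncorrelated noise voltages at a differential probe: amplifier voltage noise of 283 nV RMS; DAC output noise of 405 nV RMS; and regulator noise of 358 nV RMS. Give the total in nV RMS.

Uncorrelated sources add in power (mean-square): V_tot = √(ΣV_i²)
V_tot = √[(2.83×10⁻⁷)² + (4.05×10⁻⁷)² + (3.58×10⁻⁷)²] = 6.10×10⁻⁷ V = 610 nV

610 nV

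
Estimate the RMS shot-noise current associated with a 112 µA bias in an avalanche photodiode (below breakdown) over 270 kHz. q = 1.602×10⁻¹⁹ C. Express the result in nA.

I_n = √(2qI·B)
2qI·B = 2 × 1.602×10⁻¹⁹ × 1.12×10⁻⁴ × 2.70×10⁵ = 9.69×10⁻¹⁸ A²
I_n = √(9.69×10⁻¹⁸) = 3.11×10⁻⁹ A = 3.11 nA

3.11 nA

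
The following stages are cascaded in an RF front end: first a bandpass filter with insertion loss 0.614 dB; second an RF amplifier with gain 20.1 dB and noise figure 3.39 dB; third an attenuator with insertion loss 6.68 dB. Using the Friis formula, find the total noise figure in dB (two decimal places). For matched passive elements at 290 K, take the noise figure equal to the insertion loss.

Convert to linear (a loss of L dB is a gain of −L dB): F_i = 10^(NF_i/10), G_i = 10^(G_i,dB/10)
  Stage 1: F_1 = 10^(0.614/10) = 1.152, G_1 = 10^(−0.614/10) = 0.8682
  Stage 2: F_2 = 10^(3.39/10) = 2.183, G_2 = 10^(20.1/10) = 102.3
  Stage 3: F_3 = 10^(6.68/10) = 4.656, G_3 = 10^(−6.68/10) = 0.2148
Friis cascade:
  F = 1.152 + (2.183 − 1)/0.8682 + (4.656 − 1)/88.84 = 2.555
NF = 10 log₁₀(2.555) = 4.07 dB

4.07 dB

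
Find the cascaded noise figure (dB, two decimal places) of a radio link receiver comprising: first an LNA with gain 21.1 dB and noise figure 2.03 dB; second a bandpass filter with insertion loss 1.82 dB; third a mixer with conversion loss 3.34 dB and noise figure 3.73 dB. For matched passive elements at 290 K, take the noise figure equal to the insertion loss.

Convert to linear (a loss of L dB is a gain of −L dB): F_i = 10^(NF_i/10), G_i = 10^(G_i,dB/10)
  Stage 1: F_1 = 10^(2.03/10) = 1.596, G_1 = 10^(21.1/10) = 128.8
  Stage 2: F_2 = 10^(1.82/10) = 1.521, G_2 = 10^(−1.82/10) = 0.6577
  Stage 3: F_3 = 10^(3.73/10) = 2.360, G_3 = 10^(−3.34/10) = 0.4634
Friis cascade:
  F = 1.596 + (1.521 − 1)/128.8 + (2.360 − 1)/84.72 = 1.616
NF = 10 log₁₀(1.616) = 2.08 dB

2.08 dB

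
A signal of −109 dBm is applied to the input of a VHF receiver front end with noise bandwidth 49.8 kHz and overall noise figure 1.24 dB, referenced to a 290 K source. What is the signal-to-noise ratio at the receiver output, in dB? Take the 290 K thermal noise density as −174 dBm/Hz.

Noise floor: N = −174 + 10 log₁₀(B) + NF
10 log₁₀(4.98×10⁴) = 46.97 dB
N = −174 + 46.97 + 1.24 = −125.79 dBm
SNR = P_sig − N = −109 − (−125.79) = 16.79 dB → 16.8 dB

16.8 dB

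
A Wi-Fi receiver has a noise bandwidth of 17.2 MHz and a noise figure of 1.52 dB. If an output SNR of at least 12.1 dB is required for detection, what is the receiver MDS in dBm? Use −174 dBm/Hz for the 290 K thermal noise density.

Sensitivity = −174 + 10 log₁₀(B) + NF + SNR_min
= −174 + 72.36 + 1.52 + 12.1
= −88.02 dBm → −88.0 dBm

−88.0 dBm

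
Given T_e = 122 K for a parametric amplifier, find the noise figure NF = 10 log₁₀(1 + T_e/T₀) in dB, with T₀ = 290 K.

1.52 dB

F = 1 + T_e/T₀ = 1 + 122/290 = 1.42069
NF = 10 log₁₀(1.42069) = 1.52 dB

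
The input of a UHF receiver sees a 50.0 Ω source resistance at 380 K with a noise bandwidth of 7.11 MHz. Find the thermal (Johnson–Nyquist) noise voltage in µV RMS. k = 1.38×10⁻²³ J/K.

2.73 µV

V_n = √(4kTRB)
4kTRB = 4 × 1.38×10⁻²³ × 380 × 5.00×10¹ × 7.11×10⁶ = 7.46×10⁻¹² V²
V_n = √(7.46×10⁻¹²) = 2.73×10⁻⁶ V = 2.73 µV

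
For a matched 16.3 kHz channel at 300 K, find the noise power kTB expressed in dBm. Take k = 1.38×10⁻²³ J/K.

−131.7 dBm

P_n = kTB = 1.38×10⁻²³ × 300 × 1.63×10⁴ = 6.75×10⁻¹⁷ W
In dBm: 10 log₁₀(6.75×10⁻¹⁷ / 10⁻³) = −131.7 dBm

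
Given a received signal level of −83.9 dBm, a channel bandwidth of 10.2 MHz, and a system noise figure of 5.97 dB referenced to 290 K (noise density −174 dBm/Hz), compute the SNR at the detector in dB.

14.0 dB

Noise floor: N = −174 + 10 log₁₀(B) + NF
10 log₁₀(1.02×10⁷) = 70.09 dB
N = −174 + 70.09 + 5.97 = −97.94 dBm
SNR = P_sig − N = −83.9 − (−97.94) = 14.04 dB → 14.0 dB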